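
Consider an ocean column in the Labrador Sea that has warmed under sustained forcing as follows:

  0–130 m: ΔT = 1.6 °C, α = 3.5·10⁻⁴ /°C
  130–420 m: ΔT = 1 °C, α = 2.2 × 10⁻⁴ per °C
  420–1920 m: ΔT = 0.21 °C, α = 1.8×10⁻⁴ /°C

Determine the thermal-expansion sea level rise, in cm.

1.6 × 130 × 3.5×10⁻⁴ = 0.07280 m
2.2×10⁻⁴ × 290 × 1 = 0.06380 m
Layer 3: 1500 × 0.21 × 1.8×10⁻⁴ = 0.05670 m
Δh = 0.07280 + 0.06380 + 0.05670 = 0.19330 m ≈ 19.3 cm

about 19.3 cm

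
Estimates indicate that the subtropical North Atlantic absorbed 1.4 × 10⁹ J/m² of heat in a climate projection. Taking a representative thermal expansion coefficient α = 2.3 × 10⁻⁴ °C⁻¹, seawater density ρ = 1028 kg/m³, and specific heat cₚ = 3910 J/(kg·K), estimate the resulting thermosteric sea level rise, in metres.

Δh = αQ/(ρcₚ) = 2.3×10⁻⁴ × 1.4×10⁹ / (1028 × 3910) ≈ 0.08011 m

0.0801 m of thermosteric rise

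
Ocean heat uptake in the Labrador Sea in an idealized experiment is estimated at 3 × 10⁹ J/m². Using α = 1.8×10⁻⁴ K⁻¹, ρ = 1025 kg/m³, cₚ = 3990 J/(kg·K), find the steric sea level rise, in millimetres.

Δh = αQ/(ρcₚ) = 1.8×10⁻⁴ × 3×10⁹ / (1025 × 3990) ≈ 0.13204 m

Δh = 132 mm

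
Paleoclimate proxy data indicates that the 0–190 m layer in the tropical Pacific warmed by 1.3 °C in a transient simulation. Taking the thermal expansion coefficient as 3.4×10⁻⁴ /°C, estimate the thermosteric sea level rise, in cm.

Δh = 8.4 cm

Δh = αΔT·H = 3.4×10⁻⁴ × 1.3 × 190 = 0.08398 m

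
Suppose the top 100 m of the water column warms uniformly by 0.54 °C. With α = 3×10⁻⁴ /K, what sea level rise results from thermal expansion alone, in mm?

Δh = αΔT·H = 3×10⁻⁴ × 0.54 × 100 = 0.01620 m

about 16.2 mm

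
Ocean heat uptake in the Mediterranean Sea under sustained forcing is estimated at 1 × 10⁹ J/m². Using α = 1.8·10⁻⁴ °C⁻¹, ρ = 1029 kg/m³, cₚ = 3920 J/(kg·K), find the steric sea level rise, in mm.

Δh = αQ/(ρcₚ) = 1.8×10⁻⁴ × 1×10⁹ / (1029 × 3920) ≈ 0.044624 m

Δh = 44.6 mm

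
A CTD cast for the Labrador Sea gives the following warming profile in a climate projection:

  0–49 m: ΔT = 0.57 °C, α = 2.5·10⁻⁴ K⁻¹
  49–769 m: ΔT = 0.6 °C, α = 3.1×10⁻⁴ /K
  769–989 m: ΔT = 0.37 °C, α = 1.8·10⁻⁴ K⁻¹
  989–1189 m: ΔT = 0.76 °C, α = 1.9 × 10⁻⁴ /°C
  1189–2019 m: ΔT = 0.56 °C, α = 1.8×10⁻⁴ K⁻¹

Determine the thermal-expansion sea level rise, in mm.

Δh ≈ 268 mm

0–49 m: 0.57 × 2.5×10⁻⁴ × 49 = 0.0069825 m
49–769 m: 3.1×10⁻⁴ × 720 × 0.6 = 0.13392 m
769–989 m: 220 × 0.37 × 1.8×10⁻⁴ = 0.014652 m
989–1189 m: 200 × 1.9×10⁻⁴ × 0.76 = 0.02888 m
0.56 × 1.8×10⁻⁴ × 830 = 0.083664 m
Δh = 0.0069825 + 0.13392 + 0.014652 + 0.02888 + 0.083664 = 0.2680985 m ≈ 268 mm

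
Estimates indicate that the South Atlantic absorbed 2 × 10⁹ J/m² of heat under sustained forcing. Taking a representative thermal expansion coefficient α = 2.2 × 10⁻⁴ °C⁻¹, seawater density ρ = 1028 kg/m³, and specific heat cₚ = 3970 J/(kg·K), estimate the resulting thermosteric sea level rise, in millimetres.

Δh = αQ/(ρcₚ) = 2.2×10⁻⁴ × 2×10⁹ / (1028 × 3970) ≈ 0.10781 m

108 mm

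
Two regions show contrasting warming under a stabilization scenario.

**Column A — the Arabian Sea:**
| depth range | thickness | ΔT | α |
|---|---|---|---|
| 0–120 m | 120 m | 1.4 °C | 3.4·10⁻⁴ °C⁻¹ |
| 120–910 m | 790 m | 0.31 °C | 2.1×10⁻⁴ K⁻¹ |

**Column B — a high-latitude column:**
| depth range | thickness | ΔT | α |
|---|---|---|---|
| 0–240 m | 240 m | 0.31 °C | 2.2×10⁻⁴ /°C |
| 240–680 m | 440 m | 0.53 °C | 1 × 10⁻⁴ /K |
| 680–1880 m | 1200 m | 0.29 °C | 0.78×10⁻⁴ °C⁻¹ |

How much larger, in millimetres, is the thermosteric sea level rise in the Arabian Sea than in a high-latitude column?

A 0–120 m: 120 × 3.4×10⁻⁴ × 1.4 = 0.05712 m
A 0.31 × 790 × 2.1×10⁻⁴ = 0.051429 m
A total: 0.108549 m
B Layer 1: 0.31 × 240 × 2.2×10⁻⁴ = 0.016368 m
B 240–680 m: 0.53 × 1×10⁻⁴ × 440 = 0.02332 m
B 0.29 × 0.78×10⁻⁴ × 1200 = 0.027144 m
B total: 0.066832 m
Difference: 0.108549 − 0.066832 = 0.041717 m

41.7 mm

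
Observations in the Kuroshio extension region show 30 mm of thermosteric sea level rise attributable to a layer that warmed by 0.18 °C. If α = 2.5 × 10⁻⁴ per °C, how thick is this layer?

H = Δh/(αΔT) = 0.03 / (2.5×10⁻⁴ × 0.18) ≈ 666.7 m

about 670 m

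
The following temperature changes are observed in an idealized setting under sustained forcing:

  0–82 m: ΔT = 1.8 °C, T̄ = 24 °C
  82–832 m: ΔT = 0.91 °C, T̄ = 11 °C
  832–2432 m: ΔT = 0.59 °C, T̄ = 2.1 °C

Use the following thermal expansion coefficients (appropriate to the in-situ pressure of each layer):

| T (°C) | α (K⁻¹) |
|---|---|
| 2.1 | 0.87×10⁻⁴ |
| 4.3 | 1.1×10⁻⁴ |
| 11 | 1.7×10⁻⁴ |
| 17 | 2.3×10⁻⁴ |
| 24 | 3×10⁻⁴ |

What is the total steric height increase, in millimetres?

about 242 mm

Layer 1 at 24 °C → α = 3×10⁻⁴ K⁻¹
Layer 2 at 11 °C → α = 1.7×10⁻⁴ K⁻¹
Layer 3 at 2.1 °C → α = 0.87×10⁻⁴ K⁻¹
Layer 1: 82 × 3×10⁻⁴ × 1.8 = 0.04428 m
Layer 2: 750 × 1.7×10⁻⁴ × 0.91 = 0.116025 m
832–2432 m: 0.87×10⁻⁴ × 1600 × 0.59 = 0.082128 m
Δh = 0.04428 + 0.116025 + 0.082128 = 0.242433 m ≈ 242 mm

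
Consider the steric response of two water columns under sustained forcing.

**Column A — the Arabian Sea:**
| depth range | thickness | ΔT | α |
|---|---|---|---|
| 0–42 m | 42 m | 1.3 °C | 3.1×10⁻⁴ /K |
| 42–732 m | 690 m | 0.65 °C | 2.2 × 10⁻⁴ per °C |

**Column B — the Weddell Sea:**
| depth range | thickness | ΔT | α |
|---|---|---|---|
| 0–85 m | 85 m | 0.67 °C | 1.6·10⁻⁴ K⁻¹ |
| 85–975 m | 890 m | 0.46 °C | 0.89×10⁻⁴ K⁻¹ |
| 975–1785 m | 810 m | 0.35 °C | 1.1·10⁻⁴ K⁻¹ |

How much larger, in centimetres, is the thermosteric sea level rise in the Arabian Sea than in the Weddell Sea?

A 0–42 m: 3.1×10⁻⁴ × 42 × 1.3 = 0.016926 m
A 42–732 m: 2.2×10⁻⁴ × 0.65 × 690 = 0.09867 m
A total: 0.115596 m
B 85 × 0.67 × 1.6×10⁻⁴ = 0.009112 m
B 0.89×10⁻⁴ × 0.46 × 890 = 0.0364366 m
B 810 × 1.1×10⁻⁴ × 0.35 = 0.031185 m
B total: 0.0767336 m
Difference: 0.115596 − 0.0767336 = 0.0388624 m

3.9 cm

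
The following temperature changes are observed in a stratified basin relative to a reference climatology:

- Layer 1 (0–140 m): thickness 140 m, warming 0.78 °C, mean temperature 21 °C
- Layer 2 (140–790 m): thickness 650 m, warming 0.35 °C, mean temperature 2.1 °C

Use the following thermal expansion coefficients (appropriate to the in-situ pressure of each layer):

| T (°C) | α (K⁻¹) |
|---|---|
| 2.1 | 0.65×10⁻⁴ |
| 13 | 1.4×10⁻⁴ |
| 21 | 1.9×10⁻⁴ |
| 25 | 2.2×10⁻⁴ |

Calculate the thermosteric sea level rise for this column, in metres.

Δh ≈ 0.0355 m

Layer 1 at 21 °C → α = 1.9×10⁻⁴ K⁻¹
Layer 2 at 2.1 °C → α = 0.65×10⁻⁴ K⁻¹
0.78 × 140 × 1.9×10⁻⁴ = 0.020748 m
650 × 0.35 × 0.65×10⁻⁴ = 0.0147875 m
Δh = 0.020748 + 0.0147875 = 0.0355355 m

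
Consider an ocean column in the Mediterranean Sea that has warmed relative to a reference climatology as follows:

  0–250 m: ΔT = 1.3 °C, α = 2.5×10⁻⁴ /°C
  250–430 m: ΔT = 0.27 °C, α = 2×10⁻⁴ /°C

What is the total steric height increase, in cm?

1.3 × 250 × 2.5×10⁻⁴ = 0.08125 m
2×10⁻⁴ × 0.27 × 180 = 0.00972 m
Δh = 0.08125 + 0.00972 = 0.09097 m

Δh = 9.10 cm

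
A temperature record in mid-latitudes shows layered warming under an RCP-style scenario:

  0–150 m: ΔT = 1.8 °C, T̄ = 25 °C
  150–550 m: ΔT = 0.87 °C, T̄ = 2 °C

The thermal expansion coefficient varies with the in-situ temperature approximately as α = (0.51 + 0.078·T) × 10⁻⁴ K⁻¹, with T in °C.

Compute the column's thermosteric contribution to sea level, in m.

0.0896 m of thermosteric rise

Layer 1: α = (0.51 + 0.078×25)×10⁻⁴ = 2.46×10⁻⁴ K⁻¹
Layer 2: α = (0.51 + 0.078×2)×10⁻⁴ = 0.666×10⁻⁴ K⁻¹
Layer 1: 1.8 × 150 × 2.46×10⁻⁴ = 0.06642 m
150–550 m: 400 × 0.666×10⁻⁴ × 0.87 = 0.0231768 m
Δh = 0.06642 + 0.0231768 = 0.0895968 m ≈ 0.0896 m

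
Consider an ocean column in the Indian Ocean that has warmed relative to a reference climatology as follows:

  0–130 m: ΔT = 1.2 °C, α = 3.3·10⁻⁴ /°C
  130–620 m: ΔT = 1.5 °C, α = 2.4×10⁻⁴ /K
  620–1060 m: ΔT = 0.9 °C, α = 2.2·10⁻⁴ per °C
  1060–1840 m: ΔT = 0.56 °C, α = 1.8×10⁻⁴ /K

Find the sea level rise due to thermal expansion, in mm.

Layer 1: 130 × 3.3×10⁻⁴ × 1.2 = 0.05148 m
130–620 m: 490 × 2.4×10⁻⁴ × 1.5 = 0.17640 m
620–1060 m: 0.9 × 440 × 2.2×10⁻⁴ = 0.08712 m
1060–1840 m: 0.56 × 780 × 1.8×10⁻⁴ = 0.078624 m
Δh = 0.05148 + 0.17640 + 0.08712 + 0.078624 = 0.393624 m ≈ 394 mm

Δh ≈ 394 mm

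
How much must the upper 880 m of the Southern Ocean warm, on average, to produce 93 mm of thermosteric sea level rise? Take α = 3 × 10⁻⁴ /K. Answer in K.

ΔT = Δh/(αH) = 0.093 / (3×10⁻⁴ × 880) ≈ 0.3523 K

0.352 K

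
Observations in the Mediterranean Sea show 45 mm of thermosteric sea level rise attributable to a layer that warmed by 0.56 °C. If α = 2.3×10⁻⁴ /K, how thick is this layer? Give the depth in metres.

H = Δh/(αΔT) = 0.045 / (2.3×10⁻⁴ × 0.56) ≈ 349.4 m

349 m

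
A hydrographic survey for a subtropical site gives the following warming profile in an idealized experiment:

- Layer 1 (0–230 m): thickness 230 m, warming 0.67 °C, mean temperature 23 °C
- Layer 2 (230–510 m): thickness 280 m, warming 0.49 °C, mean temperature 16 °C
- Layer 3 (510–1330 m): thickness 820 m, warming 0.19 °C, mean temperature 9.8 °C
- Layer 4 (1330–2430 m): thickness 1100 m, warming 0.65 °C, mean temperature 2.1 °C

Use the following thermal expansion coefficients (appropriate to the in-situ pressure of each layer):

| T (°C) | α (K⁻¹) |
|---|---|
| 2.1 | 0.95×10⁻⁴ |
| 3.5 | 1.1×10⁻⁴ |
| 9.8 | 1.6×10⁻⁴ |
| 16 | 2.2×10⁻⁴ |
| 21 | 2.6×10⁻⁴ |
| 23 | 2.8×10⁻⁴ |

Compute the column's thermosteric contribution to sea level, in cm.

Layer 1 at 23 °C → α = 2.8×10⁻⁴ K⁻¹
Layer 2 at 16 °C → α = 2.2×10⁻⁴ K⁻¹
Layer 3 at 9.8 °C → α = 1.6×10⁻⁴ K⁻¹
Layer 4 at 2.1 °C → α = 0.95×10⁻⁴ K⁻¹
0.67 × 230 × 2.8×10⁻⁴ = 0.043148 m
230–510 m: 2.2×10⁻⁴ × 0.49 × 280 = 0.030184 m
1.6×10⁻⁴ × 0.19 × 820 = 0.024928 m
Layer 4: 0.65 × 1100 × 0.95×10⁻⁴ = 0.067925 m
Δh = 0.043148 + 0.030184 + 0.024928 + 0.067925 = 0.166185 m

about 16.6 cm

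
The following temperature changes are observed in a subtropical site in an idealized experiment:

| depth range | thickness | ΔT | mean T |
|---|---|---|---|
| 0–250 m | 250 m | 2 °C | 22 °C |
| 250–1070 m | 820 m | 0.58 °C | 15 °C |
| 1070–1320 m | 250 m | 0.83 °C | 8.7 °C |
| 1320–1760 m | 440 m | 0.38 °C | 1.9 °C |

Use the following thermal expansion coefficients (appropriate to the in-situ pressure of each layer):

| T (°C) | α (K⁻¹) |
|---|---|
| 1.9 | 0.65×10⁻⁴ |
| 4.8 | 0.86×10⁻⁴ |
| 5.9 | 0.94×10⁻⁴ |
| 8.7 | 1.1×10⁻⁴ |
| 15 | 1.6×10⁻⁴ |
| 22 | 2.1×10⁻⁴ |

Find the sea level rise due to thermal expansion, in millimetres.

Layer 1 at 22 °C → α = 2.1×10⁻⁴ K⁻¹
Layer 2 at 15 °C → α = 1.6×10⁻⁴ K⁻¹
Layer 3 at 8.7 °C → α = 1.1×10⁻⁴ K⁻¹
Layer 4 at 1.9 °C → α = 0.65×10⁻⁴ K⁻¹
Layer 1: 2 × 250 × 2.1×10⁻⁴ = 0.10500 m
250–1070 m: 0.58 × 1.6×10⁻⁴ × 820 = 0.076096 m
0.83 × 1.1×10⁻⁴ × 250 = 0.022825 m
0.65×10⁻⁴ × 0.38 × 440 = 0.010868 m
Δh = 0.10500 + 0.076096 + 0.022825 + 0.010868 = 0.214789 m ≈ 215 mm

about 215 mm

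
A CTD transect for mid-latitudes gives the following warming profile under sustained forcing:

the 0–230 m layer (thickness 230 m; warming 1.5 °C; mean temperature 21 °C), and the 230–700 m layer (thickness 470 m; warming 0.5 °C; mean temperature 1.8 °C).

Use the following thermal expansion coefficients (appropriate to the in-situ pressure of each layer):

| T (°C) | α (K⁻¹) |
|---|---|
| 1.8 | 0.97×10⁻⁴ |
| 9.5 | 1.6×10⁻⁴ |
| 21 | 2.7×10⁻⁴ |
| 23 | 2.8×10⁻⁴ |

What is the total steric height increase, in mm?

Layer 1 at 21 °C → α = 2.7×10⁻⁴ K⁻¹
Layer 2 at 1.8 °C → α = 0.97×10⁻⁴ K⁻¹
0–230 m: 2.7×10⁻⁴ × 230 × 1.5 = 0.09315 m
0.97×10⁻⁴ × 470 × 0.5 = 0.022795 m
Δh = 0.09315 + 0.022795 = 0.115945 m

about 116 mm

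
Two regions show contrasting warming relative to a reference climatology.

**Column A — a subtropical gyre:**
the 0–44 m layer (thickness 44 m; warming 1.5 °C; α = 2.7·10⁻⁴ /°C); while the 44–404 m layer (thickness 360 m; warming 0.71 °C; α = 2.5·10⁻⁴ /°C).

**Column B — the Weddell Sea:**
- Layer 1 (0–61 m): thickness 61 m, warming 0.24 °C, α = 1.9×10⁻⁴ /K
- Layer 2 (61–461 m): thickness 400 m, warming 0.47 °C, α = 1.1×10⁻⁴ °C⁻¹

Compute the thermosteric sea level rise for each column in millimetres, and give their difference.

A 1.5 × 2.7×10⁻⁴ × 44 = 0.01782 m
A 44–404 m: 0.71 × 360 × 2.5×10⁻⁴ = 0.06390 m
A total: 0.08172 m
B 0–61 m: 1.9×10⁻⁴ × 61 × 0.24 = 0.0027816 m
B 61–461 m: 400 × 1.1×10⁻⁴ × 0.47 = 0.02068 m
B total: 0.0234616 m
Difference: 0.08172 − 0.0234616 = 0.0582584 m

A: 81.7 mm; B: 23.5 mm; difference 58.3 mm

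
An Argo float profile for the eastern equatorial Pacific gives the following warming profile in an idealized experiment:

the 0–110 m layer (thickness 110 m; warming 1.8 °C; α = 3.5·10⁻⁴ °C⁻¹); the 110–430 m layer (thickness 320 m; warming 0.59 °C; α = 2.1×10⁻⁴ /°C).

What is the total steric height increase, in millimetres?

Δh = 109 mm

Layer 1: 110 × 1.8 × 3.5×10⁻⁴ = 0.06930 m
0.59 × 2.1×10⁻⁴ × 320 = 0.039648 m
Δh = 0.06930 + 0.039648 = 0.108948 m ≈ 109 mm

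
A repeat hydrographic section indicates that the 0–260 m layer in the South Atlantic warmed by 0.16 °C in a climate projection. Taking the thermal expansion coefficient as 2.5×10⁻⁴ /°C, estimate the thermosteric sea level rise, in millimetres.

Δh = αΔT·H = 2.5×10⁻⁴ × 0.16 × 260 = 0.01040 m

about 10.4 mm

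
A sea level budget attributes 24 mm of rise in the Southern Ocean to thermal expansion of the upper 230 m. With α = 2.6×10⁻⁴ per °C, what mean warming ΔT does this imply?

ΔT = Δh/(αH) = 0.024 / (2.6×10⁻⁴ × 230) ≈ 0.4013 °C

ΔT ≈ 0.401 °C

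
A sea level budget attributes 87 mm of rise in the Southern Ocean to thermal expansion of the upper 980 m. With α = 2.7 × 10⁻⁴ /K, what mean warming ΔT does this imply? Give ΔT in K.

ΔT = Δh/(αH) = 0.087 / (2.7×10⁻⁴ × 980) ≈ 0.3288 K

about 0.329 K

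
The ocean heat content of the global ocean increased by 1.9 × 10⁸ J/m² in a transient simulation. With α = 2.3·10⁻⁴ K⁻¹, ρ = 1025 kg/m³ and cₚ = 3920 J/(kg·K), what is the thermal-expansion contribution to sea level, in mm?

Δh = αQ/(ρcₚ) = 2.3×10⁻⁴ × 1.9×10⁸ / (1025 × 3920) ≈ 0.010876 m

11 mm of thermosteric rise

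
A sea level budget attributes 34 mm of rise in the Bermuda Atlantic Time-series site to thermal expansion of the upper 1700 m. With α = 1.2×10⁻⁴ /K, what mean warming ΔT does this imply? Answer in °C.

ΔT = Δh/(αH) = 0.034 / (1.2×10⁻⁴ × 1700) ≈ 0.1667 °C

about 0.167 °C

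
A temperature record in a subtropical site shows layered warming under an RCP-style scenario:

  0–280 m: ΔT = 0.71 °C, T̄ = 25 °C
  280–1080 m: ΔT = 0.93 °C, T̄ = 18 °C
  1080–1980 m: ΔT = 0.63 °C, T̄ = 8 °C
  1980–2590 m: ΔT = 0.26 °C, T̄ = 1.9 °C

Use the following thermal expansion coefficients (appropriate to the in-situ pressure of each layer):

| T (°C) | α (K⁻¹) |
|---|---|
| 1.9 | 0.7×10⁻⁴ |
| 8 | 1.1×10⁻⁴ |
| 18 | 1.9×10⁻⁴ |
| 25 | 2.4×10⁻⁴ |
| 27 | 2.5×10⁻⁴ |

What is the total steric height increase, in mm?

Layer 1 at 25 °C → α = 2.4×10⁻⁴ K⁻¹
Layer 2 at 18 °C → α = 1.9×10⁻⁴ K⁻¹
Layer 3 at 8 °C → α = 1.1×10⁻⁴ K⁻¹
Layer 4 at 1.9 °C → α = 0.7×10⁻⁴ K⁻¹
280 × 2.4×10⁻⁴ × 0.71 = 0.047712 m
Layer 2: 0.93 × 800 × 1.9×10⁻⁴ = 0.14136 m
900 × 0.63 × 1.1×10⁻⁴ = 0.06237 m
Layer 4: 0.26 × 0.7×10⁻⁴ × 610 = 0.011102 m
Δh = 0.047712 + 0.14136 + 0.06237 + 0.011102 = 0.262544 m ≈ 263 mm

Δh = 263 mm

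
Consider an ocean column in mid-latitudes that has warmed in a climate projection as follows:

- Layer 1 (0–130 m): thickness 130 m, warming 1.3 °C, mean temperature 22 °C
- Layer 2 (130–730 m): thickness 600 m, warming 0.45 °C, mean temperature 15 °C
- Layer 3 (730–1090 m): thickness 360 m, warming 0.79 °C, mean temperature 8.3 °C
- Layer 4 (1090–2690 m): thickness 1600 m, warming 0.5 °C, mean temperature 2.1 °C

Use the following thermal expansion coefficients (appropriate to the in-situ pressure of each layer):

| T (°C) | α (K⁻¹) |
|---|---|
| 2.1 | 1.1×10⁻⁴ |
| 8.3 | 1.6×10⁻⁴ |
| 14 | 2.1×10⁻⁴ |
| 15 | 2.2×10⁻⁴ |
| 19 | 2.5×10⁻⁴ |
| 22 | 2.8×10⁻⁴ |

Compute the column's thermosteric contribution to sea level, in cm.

Δh = 24 cm

Layer 1 at 22 °C → α = 2.8×10⁻⁴ K⁻¹
Layer 2 at 15 °C → α = 2.2×10⁻⁴ K⁻¹
Layer 3 at 8.3 °C → α = 1.6×10⁻⁴ K⁻¹
Layer 4 at 2.1 °C → α = 1.1×10⁻⁴ K⁻¹
1.3 × 2.8×10⁻⁴ × 130 = 0.04732 m
Layer 2: 0.45 × 600 × 2.2×10⁻⁴ = 0.05940 m
Layer 3: 1.6×10⁻⁴ × 0.79 × 360 = 0.045504 m
1.1×10⁻⁴ × 0.5 × 1600 = 0.08800 m
Δh = 0.04732 + 0.05940 + 0.045504 + 0.08800 = 0.240224 m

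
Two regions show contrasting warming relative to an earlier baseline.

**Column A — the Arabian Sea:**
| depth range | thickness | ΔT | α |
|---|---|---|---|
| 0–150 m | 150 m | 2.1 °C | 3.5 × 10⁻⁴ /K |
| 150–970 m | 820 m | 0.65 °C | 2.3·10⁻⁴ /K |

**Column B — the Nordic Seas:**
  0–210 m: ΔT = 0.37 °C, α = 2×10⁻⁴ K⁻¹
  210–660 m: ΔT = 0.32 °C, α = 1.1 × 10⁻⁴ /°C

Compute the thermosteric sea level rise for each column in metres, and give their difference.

A: 0.233 m; B: 0.0314 m; difference 0.201 m

A Layer 1: 2.1 × 3.5×10⁻⁴ × 150 = 0.11025 m
A 150–970 m: 0.65 × 820 × 2.3×10⁻⁴ = 0.12259 m
A total: 0.23284 m
B Layer 1: 2×10⁻⁴ × 0.37 × 210 = 0.01554 m
B Layer 2: 1.1×10⁻⁴ × 450 × 0.32 = 0.01584 m
B total: 0.03138 m
Difference: 0.23284 − 0.03138 = 0.20146 m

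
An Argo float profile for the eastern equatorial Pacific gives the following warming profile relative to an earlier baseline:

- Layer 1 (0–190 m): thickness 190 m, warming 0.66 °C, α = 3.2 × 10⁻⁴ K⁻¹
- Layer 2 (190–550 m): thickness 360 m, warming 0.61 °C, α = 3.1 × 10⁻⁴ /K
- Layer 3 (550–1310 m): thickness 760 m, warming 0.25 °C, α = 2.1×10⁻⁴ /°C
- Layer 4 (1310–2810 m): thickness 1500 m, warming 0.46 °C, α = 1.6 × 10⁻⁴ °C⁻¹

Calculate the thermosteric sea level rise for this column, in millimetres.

0.66 × 190 × 3.2×10⁻⁴ = 0.040128 m
190–550 m: 0.61 × 3.1×10⁻⁴ × 360 = 0.068076 m
Layer 3: 2.1×10⁻⁴ × 760 × 0.25 = 0.03990 m
1500 × 1.6×10⁻⁴ × 0.46 = 0.11040 m
Δh = 0.040128 + 0.068076 + 0.03990 + 0.11040 = 0.258504 m

about 260 mm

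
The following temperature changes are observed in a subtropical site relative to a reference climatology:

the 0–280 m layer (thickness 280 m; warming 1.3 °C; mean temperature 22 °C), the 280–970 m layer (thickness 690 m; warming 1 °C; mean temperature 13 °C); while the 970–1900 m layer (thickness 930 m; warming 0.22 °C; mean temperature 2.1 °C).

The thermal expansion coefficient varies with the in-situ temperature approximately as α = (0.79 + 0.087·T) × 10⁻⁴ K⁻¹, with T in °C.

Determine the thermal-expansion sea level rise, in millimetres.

251 mm of thermosteric rise

Layer 1: α = (0.79 + 0.087×22)×10⁻⁴ = 2.704×10⁻⁴ K⁻¹
Layer 2: α = (0.79 + 0.087×13)×10⁻⁴ = 1.921×10⁻⁴ K⁻¹
Layer 3: α = (0.79 + 0.087×2.1)×10⁻⁴ = 0.9727×10⁻⁴ K⁻¹
0–280 m: 280 × 1.3 × 2.704×10⁻⁴ = 0.0984256 m
690 × 1.921×10⁻⁴ × 1 = 0.132549 m
Layer 3: 0.22 × 930 × 0.9727×10⁻⁴ = 0.019901442 m
Δh = 0.0984256 + 0.132549 + 0.019901442 = 0.250876042 m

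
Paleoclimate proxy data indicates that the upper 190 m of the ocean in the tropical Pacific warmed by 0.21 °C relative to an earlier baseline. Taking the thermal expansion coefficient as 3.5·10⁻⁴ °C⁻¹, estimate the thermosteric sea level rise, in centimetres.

Δh = αΔT·H = 3.5×10⁻⁴ × 0.21 × 190 = 0.013965 m

about 1.40 cm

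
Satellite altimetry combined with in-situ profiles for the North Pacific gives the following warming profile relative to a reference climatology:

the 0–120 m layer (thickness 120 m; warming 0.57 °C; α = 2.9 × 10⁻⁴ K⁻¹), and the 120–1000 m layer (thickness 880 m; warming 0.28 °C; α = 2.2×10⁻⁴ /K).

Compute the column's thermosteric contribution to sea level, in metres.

about 0.0740 m

Layer 1: 120 × 0.57 × 2.9×10⁻⁴ = 0.019836 m
120–1000 m: 0.28 × 2.2×10⁻⁴ × 880 = 0.054208 m
Δh = 0.019836 + 0.054208 = 0.074044 m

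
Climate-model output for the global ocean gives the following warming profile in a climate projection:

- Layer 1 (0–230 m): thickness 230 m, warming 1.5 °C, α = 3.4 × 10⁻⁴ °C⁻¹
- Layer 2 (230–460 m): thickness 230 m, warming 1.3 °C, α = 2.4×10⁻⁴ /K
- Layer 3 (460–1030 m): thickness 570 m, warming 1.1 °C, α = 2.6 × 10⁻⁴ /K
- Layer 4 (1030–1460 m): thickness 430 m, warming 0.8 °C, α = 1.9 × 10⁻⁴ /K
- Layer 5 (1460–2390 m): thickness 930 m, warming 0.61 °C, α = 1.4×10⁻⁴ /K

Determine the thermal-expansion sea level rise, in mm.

about 497 mm

3.4×10⁻⁴ × 230 × 1.5 = 0.11730 m
Layer 2: 2.4×10⁻⁴ × 1.3 × 230 = 0.07176 m
Layer 3: 2.6×10⁻⁴ × 570 × 1.1 = 0.16302 m
430 × 0.8 × 1.9×10⁻⁴ = 0.06536 m
Layer 5: 930 × 1.4×10⁻⁴ × 0.61 = 0.079422 m
Δh = 0.11730 + 0.07176 + 0.16302 + 0.06536 + 0.079422 = 0.496862 m ≈ 497 mm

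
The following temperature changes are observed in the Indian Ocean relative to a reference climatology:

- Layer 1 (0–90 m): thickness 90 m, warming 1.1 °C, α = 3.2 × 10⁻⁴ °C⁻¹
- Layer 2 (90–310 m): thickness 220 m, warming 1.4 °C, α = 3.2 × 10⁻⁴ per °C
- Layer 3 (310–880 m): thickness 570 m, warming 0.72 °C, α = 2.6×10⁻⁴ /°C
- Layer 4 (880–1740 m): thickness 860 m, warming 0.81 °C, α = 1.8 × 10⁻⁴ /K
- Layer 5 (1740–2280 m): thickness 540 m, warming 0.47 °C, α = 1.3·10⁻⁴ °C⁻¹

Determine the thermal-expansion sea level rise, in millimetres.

Δh ≈ 400 mm

0–90 m: 90 × 1.1 × 3.2×10⁻⁴ = 0.03168 m
90–310 m: 3.2×10⁻⁴ × 1.4 × 220 = 0.09856 m
Layer 3: 570 × 2.6×10⁻⁴ × 0.72 = 0.106704 m
880–1740 m: 1.8×10⁻⁴ × 860 × 0.81 = 0.125388 m
1740–2280 m: 540 × 0.47 × 1.3×10⁻⁴ = 0.032994 m
Δh = 0.03168 + 0.09856 + 0.106704 + 0.125388 + 0.032994 = 0.395326 m ≈ 400 mm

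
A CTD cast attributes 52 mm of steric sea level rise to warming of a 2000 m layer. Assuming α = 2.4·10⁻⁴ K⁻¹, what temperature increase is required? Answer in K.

ΔT = Δh/(αH) = 0.052 / (2.4×10⁻⁴ × 2000) ≈ 0.1083 K

ΔT ≈ 0.108 K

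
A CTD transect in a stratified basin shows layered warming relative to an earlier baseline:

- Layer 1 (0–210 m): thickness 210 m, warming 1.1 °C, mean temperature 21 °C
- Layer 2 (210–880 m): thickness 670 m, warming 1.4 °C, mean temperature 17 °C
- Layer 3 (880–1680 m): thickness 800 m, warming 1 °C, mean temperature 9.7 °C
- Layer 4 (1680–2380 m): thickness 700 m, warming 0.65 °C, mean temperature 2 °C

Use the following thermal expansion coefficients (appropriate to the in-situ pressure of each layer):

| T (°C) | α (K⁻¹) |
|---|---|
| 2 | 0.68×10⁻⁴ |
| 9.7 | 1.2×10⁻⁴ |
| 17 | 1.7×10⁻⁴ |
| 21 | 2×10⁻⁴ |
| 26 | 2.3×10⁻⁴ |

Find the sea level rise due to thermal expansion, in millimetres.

Layer 1 at 21 °C → α = 2×10⁻⁴ K⁻¹
Layer 2 at 17 °C → α = 1.7×10⁻⁴ K⁻¹
Layer 3 at 9.7 °C → α = 1.2×10⁻⁴ K⁻¹
Layer 4 at 2 °C → α = 0.68×10⁻⁴ K⁻¹
Layer 1: 1.1 × 210 × 2×10⁻⁴ = 0.04620 m
210–880 m: 1.7×10⁻⁴ × 670 × 1.4 = 0.15946 m
1 × 800 × 1.2×10⁻⁴ = 0.09600 m
1680–2380 m: 0.65 × 700 × 0.68×10⁻⁴ = 0.03094 m
Δh = 0.04620 + 0.15946 + 0.09600 + 0.03094 = 0.33260 m

333 mm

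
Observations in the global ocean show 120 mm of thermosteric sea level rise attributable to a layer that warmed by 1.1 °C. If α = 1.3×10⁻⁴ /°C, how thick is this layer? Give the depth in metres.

H = Δh/(αΔT) = 0.12 / (1.3×10⁻⁴ × 1.1) ≈ 839.2 m

H ≈ 839 m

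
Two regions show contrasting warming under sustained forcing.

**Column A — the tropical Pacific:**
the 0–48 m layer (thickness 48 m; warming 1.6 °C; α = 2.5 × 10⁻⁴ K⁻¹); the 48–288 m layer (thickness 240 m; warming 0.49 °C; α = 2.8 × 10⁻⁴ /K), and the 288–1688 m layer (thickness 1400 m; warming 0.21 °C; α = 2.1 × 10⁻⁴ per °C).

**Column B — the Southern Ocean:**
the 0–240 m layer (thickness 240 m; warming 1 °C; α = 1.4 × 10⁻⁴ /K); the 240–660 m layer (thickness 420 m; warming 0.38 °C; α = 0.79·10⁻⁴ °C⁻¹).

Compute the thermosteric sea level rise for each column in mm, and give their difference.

A: 114 mm; B: 46.2 mm; difference 67.7 mm

A 1.6 × 2.5×10⁻⁴ × 48 = 0.01920 m
A Layer 2: 0.49 × 240 × 2.8×10⁻⁴ = 0.032928 m
A Layer 3: 0.21 × 1400 × 2.1×10⁻⁴ = 0.06174 m
A total: 0.113868 m
B Layer 1: 1 × 1.4×10⁻⁴ × 240 = 0.03360 m
B 420 × 0.79×10⁻⁴ × 0.38 = 0.0126084 m
B total: 0.0462084 m
Difference: 0.113868 − 0.0462084 = 0.0676596 m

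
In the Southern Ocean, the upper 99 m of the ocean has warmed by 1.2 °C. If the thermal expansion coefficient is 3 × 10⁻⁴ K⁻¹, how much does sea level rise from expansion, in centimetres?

Δh = αΔT·H = 3×10⁻⁴ × 1.2 × 99 = 0.03564 m

Δh = 3.56 cm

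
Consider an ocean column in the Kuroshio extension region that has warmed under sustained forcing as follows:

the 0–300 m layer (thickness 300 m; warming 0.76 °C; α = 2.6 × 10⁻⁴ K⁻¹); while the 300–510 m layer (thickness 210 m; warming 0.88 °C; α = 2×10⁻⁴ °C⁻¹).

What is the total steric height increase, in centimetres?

9.62 cm

300 × 2.6×10⁻⁴ × 0.76 = 0.05928 m
Layer 2: 2×10⁻⁴ × 0.88 × 210 = 0.03696 m
Δh = 0.05928 + 0.03696 = 0.09624 m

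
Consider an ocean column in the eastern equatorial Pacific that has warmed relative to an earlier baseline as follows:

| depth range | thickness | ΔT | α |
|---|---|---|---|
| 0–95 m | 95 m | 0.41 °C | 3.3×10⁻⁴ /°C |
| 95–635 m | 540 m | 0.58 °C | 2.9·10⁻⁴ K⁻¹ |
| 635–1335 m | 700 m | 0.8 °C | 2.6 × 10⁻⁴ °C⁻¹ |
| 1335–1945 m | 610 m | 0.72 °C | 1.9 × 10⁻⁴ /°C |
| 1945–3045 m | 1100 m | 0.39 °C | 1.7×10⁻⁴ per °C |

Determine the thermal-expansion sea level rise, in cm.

41 cm of thermosteric rise

0–95 m: 0.41 × 95 × 3.3×10⁻⁴ = 0.0128535 m
Layer 2: 2.9×10⁻⁴ × 540 × 0.58 = 0.090828 m
635–1335 m: 2.6×10⁻⁴ × 0.8 × 700 = 0.14560 m
Layer 4: 0.72 × 610 × 1.9×10⁻⁴ = 0.083448 m
1945–3045 m: 1.7×10⁻⁴ × 1100 × 0.39 = 0.07293 m
Δh = 0.0128535 + 0.090828 + 0.14560 + 0.083448 + 0.07293 = 0.4056595 m ≈ 41 cm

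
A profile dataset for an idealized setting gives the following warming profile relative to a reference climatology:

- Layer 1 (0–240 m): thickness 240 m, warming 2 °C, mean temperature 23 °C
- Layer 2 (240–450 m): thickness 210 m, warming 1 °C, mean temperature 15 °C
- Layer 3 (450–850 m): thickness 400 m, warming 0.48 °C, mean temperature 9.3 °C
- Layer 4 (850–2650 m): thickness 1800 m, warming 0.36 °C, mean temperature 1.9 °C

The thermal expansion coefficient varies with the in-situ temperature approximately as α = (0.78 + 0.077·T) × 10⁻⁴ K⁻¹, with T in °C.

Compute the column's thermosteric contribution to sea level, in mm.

Layer 1: α = (0.78 + 0.077×23)×10⁻⁴ = 2.551×10⁻⁴ K⁻¹
Layer 2: α = (0.78 + 0.077×15)×10⁻⁴ = 1.935×10⁻⁴ K⁻¹
Layer 3: α = (0.78 + 0.077×9.3)×10⁻⁴ = 1.4961×10⁻⁴ K⁻¹
Layer 4: α = (0.78 + 0.077×1.9)×10⁻⁴ = 0.9263×10⁻⁴ K⁻¹
2 × 2.551×10⁻⁴ × 240 = 0.122448 m
240–450 m: 1 × 210 × 1.935×10⁻⁴ = 0.040635 m
Layer 3: 0.48 × 1.4961×10⁻⁴ × 400 = 0.02872512 m
850–2650 m: 0.36 × 0.9263×10⁻⁴ × 1800 = 0.06002424 m
Δh = 0.122448 + 0.040635 + 0.02872512 + 0.06002424 = 0.25183236 m

252 mm of thermosteric rise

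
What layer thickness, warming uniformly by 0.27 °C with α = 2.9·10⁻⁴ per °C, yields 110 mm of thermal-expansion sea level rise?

1400 m

H = Δh/(αΔT) = 0.11 / (2.9×10⁻⁴ × 0.27) ≈ 1405 m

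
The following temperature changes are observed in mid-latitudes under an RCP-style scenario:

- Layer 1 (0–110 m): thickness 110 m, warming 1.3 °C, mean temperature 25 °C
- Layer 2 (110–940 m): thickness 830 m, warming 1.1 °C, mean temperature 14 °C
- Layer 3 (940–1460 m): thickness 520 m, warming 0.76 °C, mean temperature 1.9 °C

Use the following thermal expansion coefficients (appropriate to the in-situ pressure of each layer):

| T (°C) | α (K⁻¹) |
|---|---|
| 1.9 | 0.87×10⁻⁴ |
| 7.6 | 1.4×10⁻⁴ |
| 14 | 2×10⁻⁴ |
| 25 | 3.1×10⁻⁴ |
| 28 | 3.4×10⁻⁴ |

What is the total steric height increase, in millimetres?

Δh ≈ 261 mm

Layer 1 at 25 °C → α = 3.1×10⁻⁴ K⁻¹
Layer 2 at 14 °C → α = 2×10⁻⁴ K⁻¹
Layer 3 at 1.9 °C → α = 0.87×10⁻⁴ K⁻¹
Layer 1: 3.1×10⁻⁴ × 1.3 × 110 = 0.04433 m
2×10⁻⁴ × 830 × 1.1 = 0.18260 m
0.76 × 520 × 0.87×10⁻⁴ = 0.0343824 m
Δh = 0.04433 + 0.18260 + 0.0343824 = 0.2613124 m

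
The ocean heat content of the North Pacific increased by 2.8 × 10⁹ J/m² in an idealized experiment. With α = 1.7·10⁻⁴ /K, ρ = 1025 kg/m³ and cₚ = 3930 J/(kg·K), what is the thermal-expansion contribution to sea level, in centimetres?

Δh = αQ/(ρcₚ) = 1.7×10⁻⁴ × 2.8×10⁹ / (1025 × 3930) ≈ 0.11817 m

12 cm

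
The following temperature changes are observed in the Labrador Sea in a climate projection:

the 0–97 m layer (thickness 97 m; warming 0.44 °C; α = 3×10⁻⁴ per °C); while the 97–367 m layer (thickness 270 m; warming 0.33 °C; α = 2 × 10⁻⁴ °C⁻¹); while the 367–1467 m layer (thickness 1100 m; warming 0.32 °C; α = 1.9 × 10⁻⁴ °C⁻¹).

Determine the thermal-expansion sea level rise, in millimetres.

0.44 × 3×10⁻⁴ × 97 = 0.012804 m
270 × 0.33 × 2×10⁻⁴ = 0.01782 m
0.32 × 1.9×10⁻⁴ × 1100 = 0.06688 m
Δh = 0.012804 + 0.01782 + 0.06688 = 0.097504 m ≈ 97.5 mm

Δh = 97.5 mm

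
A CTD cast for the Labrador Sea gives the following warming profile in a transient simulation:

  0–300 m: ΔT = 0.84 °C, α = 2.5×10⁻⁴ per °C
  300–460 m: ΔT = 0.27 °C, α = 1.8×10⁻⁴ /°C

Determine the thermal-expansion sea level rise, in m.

0.0708 m

Layer 1: 0.84 × 2.5×10⁻⁴ × 300 = 0.06300 m
300–460 m: 1.8×10⁻⁴ × 0.27 × 160 = 0.007776 m
Δh = 0.06300 + 0.007776 = 0.070776 m ≈ 0.0708 m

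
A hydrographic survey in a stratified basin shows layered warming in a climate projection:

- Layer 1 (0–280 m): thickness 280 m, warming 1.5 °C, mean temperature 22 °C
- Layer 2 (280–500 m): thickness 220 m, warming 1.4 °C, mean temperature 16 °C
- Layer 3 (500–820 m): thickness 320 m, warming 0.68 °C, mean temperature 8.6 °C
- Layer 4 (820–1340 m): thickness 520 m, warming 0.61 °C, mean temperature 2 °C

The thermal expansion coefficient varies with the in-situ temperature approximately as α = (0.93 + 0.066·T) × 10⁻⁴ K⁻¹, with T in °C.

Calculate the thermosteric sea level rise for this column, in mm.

Δh ≈ 230 mm

Layer 1: α = (0.93 + 0.066×22)×10⁻⁴ = 2.382×10⁻⁴ K⁻¹
Layer 2: α = (0.93 + 0.066×16)×10⁻⁴ = 1.986×10⁻⁴ K⁻¹
Layer 3: α = (0.93 + 0.066×8.6)×10⁻⁴ = 1.4976×10⁻⁴ K⁻¹
Layer 4: α = (0.93 + 0.066×2)×10⁻⁴ = 1.062×10⁻⁴ K⁻¹
1.5 × 280 × 2.382×10⁻⁴ = 0.100044 m
Layer 2: 1.986×10⁻⁴ × 1.4 × 220 = 0.0611688 m
500–820 m: 0.68 × 1.4976×10⁻⁴ × 320 = 0.032587776 m
820–1340 m: 0.61 × 520 × 1.062×10⁻⁴ = 0.03368664 m
Δh = 0.100044 + 0.0611688 + 0.032587776 + 0.03368664 = 0.227487216 m ≈ 230 mm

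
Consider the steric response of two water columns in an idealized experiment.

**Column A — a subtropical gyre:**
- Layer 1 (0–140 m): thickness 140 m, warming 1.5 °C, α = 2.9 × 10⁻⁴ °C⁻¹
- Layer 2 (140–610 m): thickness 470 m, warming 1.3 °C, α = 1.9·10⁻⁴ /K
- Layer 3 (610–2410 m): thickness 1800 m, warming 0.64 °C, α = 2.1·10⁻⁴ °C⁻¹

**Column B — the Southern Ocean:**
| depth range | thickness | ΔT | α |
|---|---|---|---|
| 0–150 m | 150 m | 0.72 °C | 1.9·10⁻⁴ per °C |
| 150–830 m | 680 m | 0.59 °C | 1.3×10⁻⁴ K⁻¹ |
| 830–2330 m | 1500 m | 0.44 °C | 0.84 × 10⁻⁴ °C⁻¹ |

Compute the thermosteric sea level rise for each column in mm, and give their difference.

A: 419 mm; B: 128 mm; difference 291 mm

A 0–140 m: 140 × 2.9×10⁻⁴ × 1.5 = 0.06090 m
A 140–610 m: 470 × 1.3 × 1.9×10⁻⁴ = 0.11609 m
A 610–2410 m: 2.1×10⁻⁴ × 0.64 × 1800 = 0.24192 m
A total: 0.41891 m
B 0.72 × 150 × 1.9×10⁻⁴ = 0.02052 m
B Layer 2: 1.3×10⁻⁴ × 680 × 0.59 = 0.052156 m
B Layer 3: 0.84×10⁻⁴ × 0.44 × 1500 = 0.05544 m
B total: 0.128116 m
Difference: 0.41891 − 0.128116 = 0.290794 m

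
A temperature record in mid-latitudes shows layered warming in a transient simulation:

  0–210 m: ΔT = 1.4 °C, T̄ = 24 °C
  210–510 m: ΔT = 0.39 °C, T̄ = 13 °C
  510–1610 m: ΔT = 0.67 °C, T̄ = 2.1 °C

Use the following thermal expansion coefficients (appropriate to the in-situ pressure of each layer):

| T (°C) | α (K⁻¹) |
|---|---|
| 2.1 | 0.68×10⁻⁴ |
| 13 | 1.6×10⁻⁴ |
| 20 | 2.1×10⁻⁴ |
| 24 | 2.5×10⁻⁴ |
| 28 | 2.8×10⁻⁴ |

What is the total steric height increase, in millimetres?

Layer 1 at 24 °C → α = 2.5×10⁻⁴ K⁻¹
Layer 2 at 13 °C → α = 1.6×10⁻⁴ K⁻¹
Layer 3 at 2.1 °C → α = 0.68×10⁻⁴ K⁻¹
Layer 1: 1.4 × 210 × 2.5×10⁻⁴ = 0.07350 m
1.6×10⁻⁴ × 0.39 × 300 = 0.01872 m
510–1610 m: 1100 × 0.67 × 0.68×10⁻⁴ = 0.050116 m
Δh = 0.07350 + 0.01872 + 0.050116 = 0.142336 m

Δh ≈ 142 mm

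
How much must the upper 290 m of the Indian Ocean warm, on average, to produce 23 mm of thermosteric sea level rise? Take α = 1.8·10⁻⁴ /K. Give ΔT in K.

ΔT ≈ 0.441 K

ΔT = Δh/(αH) = 0.023 / (1.8×10⁻⁴ × 290) ≈ 0.4406 K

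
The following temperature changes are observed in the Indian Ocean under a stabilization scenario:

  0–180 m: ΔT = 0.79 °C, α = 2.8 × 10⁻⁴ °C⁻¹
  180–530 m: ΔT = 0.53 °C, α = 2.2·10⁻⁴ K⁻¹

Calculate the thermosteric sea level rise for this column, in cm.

8.06 cm

Layer 1: 0.79 × 180 × 2.8×10⁻⁴ = 0.039816 m
2.2×10⁻⁴ × 0.53 × 350 = 0.04081 m
Δh = 0.039816 + 0.04081 = 0.080626 m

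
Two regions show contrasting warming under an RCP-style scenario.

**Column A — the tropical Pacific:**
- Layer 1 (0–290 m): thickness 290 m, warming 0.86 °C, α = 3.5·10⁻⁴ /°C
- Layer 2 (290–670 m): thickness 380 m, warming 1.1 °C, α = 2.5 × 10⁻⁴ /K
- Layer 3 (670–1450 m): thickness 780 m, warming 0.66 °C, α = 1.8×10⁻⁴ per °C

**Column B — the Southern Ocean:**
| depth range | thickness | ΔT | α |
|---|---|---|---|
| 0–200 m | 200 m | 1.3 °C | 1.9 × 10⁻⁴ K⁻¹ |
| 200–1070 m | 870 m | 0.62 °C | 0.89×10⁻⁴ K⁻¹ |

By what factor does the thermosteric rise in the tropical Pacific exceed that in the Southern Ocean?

2.92

A 290 × 3.5×10⁻⁴ × 0.86 = 0.08729 m
A 2.5×10⁻⁴ × 1.1 × 380 = 0.10450 m
A Layer 3: 0.66 × 780 × 1.8×10⁻⁴ = 0.092664 m
A total: 0.284454 m
B Layer 1: 1.9×10⁻⁴ × 1.3 × 200 = 0.04940 m
B 870 × 0.89×10⁻⁴ × 0.62 = 0.0480066 m
B total: 0.0974066 m
Ratio: 0.284454 / 0.0974066 ≈ 2.920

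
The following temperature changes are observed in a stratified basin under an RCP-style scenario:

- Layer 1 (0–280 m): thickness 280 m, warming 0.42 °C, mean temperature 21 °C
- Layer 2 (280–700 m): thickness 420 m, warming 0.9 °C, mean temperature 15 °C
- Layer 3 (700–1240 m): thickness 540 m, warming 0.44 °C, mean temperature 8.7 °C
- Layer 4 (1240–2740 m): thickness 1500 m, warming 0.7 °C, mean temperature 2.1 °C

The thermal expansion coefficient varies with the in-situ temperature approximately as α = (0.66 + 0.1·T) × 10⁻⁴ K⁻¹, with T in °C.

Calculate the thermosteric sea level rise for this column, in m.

Layer 1: α = (0.66 + 0.1×21)×10⁻⁴ = 2.76×10⁻⁴ K⁻¹
Layer 2: α = (0.66 + 0.1×15)×10⁻⁴ = 2.16×10⁻⁴ K⁻¹
Layer 3: α = (0.66 + 0.1×8.7)×10⁻⁴ = 1.53×10⁻⁴ K⁻¹
Layer 4: α = (0.66 + 0.1×2.1)×10⁻⁴ = 0.87×10⁻⁴ K⁻¹
Layer 1: 0.42 × 280 × 2.76×10⁻⁴ = 0.0324576 m
420 × 0.9 × 2.16×10⁻⁴ = 0.081648 m
700–1240 m: 0.44 × 540 × 1.53×10⁻⁴ = 0.0363528 m
Layer 4: 0.87×10⁻⁴ × 0.7 × 1500 = 0.09135 m
Δh = 0.0324576 + 0.081648 + 0.0363528 + 0.09135 = 0.2418084 m ≈ 0.242 m

Δh ≈ 0.242 m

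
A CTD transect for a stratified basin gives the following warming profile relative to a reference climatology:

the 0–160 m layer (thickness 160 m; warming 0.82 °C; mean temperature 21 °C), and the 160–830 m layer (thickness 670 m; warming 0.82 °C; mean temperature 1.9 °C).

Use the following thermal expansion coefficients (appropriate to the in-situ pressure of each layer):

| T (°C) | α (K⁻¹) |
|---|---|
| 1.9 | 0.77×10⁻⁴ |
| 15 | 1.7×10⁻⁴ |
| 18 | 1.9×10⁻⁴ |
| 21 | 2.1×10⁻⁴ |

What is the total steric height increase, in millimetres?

Layer 1 at 21 °C → α = 2.1×10⁻⁴ K⁻¹
Layer 2 at 1.9 °C → α = 0.77×10⁻⁴ K⁻¹
Layer 1: 2.1×10⁻⁴ × 160 × 0.82 = 0.027552 m
Layer 2: 0.82 × 670 × 0.77×10⁻⁴ = 0.0423038 m
Δh = 0.027552 + 0.0423038 = 0.0698558 m

70 mm of thermosteric rise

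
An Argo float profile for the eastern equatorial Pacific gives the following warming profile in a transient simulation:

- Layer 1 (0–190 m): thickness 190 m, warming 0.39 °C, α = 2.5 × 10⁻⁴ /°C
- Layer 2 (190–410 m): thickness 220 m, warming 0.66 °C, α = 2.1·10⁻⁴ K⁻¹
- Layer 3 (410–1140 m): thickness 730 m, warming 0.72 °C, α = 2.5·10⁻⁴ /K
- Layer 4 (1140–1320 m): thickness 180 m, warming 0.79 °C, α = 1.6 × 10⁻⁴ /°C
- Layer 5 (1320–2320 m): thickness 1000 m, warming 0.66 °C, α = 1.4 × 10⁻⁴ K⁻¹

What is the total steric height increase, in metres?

0–190 m: 2.5×10⁻⁴ × 0.39 × 190 = 0.018525 m
0.66 × 220 × 2.1×10⁻⁴ = 0.030492 m
410–1140 m: 730 × 0.72 × 2.5×10⁻⁴ = 0.13140 m
1140–1320 m: 180 × 0.79 × 1.6×10⁻⁴ = 0.022752 m
1000 × 1.4×10⁻⁴ × 0.66 = 0.09240 m
Δh = 0.018525 + 0.030492 + 0.13140 + 0.022752 + 0.09240 = 0.295569 m

0.296 m of thermosteric rise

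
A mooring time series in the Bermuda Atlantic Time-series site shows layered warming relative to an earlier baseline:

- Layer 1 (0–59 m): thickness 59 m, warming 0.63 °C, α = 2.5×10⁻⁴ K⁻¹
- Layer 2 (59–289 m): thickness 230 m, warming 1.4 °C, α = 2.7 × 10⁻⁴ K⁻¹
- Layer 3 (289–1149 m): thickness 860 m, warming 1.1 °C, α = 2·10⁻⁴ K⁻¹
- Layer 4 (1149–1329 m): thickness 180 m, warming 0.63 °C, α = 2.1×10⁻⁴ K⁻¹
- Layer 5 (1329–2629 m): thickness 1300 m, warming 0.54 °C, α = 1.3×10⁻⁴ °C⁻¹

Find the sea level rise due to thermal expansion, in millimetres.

401 mm of thermosteric rise

0.63 × 59 × 2.5×10⁻⁴ = 0.0092925 m
59–289 m: 1.4 × 230 × 2.7×10⁻⁴ = 0.08694 m
Layer 3: 860 × 1.1 × 2×10⁻⁴ = 0.18920 m
0.63 × 180 × 2.1×10⁻⁴ = 0.023814 m
1300 × 0.54 × 1.3×10⁻⁴ = 0.09126 m
Δh = 0.0092925 + 0.08694 + 0.18920 + 0.023814 + 0.09126 = 0.4005065 m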